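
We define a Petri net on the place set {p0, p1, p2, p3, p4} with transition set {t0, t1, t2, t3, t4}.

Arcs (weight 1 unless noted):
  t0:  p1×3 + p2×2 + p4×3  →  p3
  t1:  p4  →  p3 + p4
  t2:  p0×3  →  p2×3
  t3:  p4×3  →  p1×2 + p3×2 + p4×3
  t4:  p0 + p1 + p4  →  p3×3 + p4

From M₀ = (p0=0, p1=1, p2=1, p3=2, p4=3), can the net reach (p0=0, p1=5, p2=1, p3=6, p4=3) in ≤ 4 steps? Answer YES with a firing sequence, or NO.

YES — reachable via ⟨t3, t3⟩ (2 firings)

step 1: fire t3:  (p0=0, p1=1, p2=1, p3=2, p4=3) → (p0=0, p1=3, p2=1, p3=4, p4=3)
step 2: fire t3:  (p0=0, p1=3, p2=1, p3=4, p4=3) → (p0=0, p1=5, p2=1, p3=6, p4=3)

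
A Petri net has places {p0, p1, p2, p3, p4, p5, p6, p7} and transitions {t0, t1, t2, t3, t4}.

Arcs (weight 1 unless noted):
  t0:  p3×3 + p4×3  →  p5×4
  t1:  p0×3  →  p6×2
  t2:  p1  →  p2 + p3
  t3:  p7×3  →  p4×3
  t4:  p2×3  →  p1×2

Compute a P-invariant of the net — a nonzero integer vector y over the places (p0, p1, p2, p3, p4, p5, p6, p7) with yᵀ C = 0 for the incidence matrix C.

y = (p0:0, p1:12, p2:8, p3:4, p4:0, p5:3, p6:0, p7:0)

Incidence matrix C (rows=places, cols=transitions):
       t0   t1   t2   t3   t4
   p0   0   -3    0    0    0
   p1   0    0   -1    0    2
   p2   0    0    1    0   -3
   p3  -3    0    1    0    0
   p4  -3    0    0    3    0
   p5   4    0    0    0    0
   p6   0    2    0    0    0
   p7   0    0    0   -3    0

Candidate y = [0, 12, 8, 4, 0, 3, 0, 0]; check y·C column-wise:
  col t0: 12·0 + 8·0 + 4·-3 + 0·-3 + 3·4 = 0
  col t1: 0·-3 + 12·0 + 8·0 + 4·0 + 3·0 + 0·2 = 0
  col t2: 12·-1 + 8·1 + 4·1 + 3·0 = 0
  col t3: 12·0 + 8·0 + 4·0 + 0·3 + 3·0 + 0·-3 = 0
  col t4: 12·2 + 8·-3 + 4·0 + 3·0 = 0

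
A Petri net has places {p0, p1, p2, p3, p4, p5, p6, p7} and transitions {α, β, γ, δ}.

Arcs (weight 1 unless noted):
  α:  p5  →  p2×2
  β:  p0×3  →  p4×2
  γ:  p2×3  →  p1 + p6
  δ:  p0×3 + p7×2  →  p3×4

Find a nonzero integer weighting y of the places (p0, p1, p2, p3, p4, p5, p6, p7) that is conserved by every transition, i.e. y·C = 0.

y = (p0:4, p1:0, p2:0, p3:3, p4:6, p5:0, p6:0, p7:0)

Incidence matrix C (rows=places, cols=transitions):
        α    β    γ    δ
   p0   0   -3    0   -3
   p1   0    0    1    0
   p2   2    0   -3    0
   p3   0    0    0    4
   p4   0    2    0    0
   p5  -1    0    0    0
   p6   0    0    1    0
   p7   0    0    0   -2

Candidate y = [4, 0, 0, 3, 6, 0, 0, 0]; check y·C column-wise:
  col α: 4·0 + 0·2 + 3·0 + 6·0 + 0·-1 = 0
  col β: 4·-3 + 3·0 + 6·2 = 0
  col γ: 4·0 + 0·1 + 0·-3 + 3·0 + 6·0 + 0·1 = 0
  col δ: 4·-3 + 3·4 + 6·0 + 0·-2 = 0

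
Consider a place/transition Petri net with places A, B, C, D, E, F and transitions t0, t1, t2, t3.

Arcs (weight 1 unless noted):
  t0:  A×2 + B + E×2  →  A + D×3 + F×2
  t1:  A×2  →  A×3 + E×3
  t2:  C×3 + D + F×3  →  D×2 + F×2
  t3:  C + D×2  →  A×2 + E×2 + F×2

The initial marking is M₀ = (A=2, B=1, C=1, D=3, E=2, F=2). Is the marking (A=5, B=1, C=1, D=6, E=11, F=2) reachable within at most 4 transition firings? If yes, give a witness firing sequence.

NO — not reachable within 4 firings

depth 0: 1 marking
depth 1: 4 markings reached so far
depth 2: 8 markings reached so far
depth 3: 12 markings reached so far
depth 4: 16 markings reached so far
target is not among the 16 markings reachable within 4 steps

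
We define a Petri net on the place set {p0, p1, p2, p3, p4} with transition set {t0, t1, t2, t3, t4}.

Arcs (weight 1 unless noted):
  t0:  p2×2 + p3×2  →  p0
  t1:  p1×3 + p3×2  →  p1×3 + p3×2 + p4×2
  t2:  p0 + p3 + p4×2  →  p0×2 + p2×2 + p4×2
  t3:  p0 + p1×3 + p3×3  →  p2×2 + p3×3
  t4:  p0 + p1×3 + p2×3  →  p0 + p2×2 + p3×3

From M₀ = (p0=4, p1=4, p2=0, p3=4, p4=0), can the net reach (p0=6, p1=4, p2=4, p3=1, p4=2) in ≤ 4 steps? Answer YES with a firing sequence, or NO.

NO — not reachable within 4 firings

depth 0: 1 marking
depth 1: 3 markings reached so far
depth 2: 7 markings reached so far
depth 3: 14 markings reached so far
depth 4: 26 markings reached so far
target is not among the 26 markings reachable within 4 steps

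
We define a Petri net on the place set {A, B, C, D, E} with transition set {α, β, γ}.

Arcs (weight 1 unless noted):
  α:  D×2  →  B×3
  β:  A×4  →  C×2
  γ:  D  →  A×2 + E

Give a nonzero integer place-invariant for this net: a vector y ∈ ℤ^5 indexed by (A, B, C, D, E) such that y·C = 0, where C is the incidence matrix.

Incidence matrix C (rows=places, cols=transitions):
        α    β    γ
    A   0   -4    2
    B   3    0    0
    C   0    2    0
    D  -2    0   -1
    E   0    0    1

Candidate y = [3, 4, 6, 6, 0]; check y·C column-wise:
  col α: 3·0 + 4·3 + 6·0 + 6·-2 = 0
  col β: 3·-4 + 4·0 + 6·2 + 6·0 = 0
  col γ: 3·2 + 4·0 + 6·0 + 6·-1 + 0·1 = 0

y = (A:3, B:4, C:6, D:6, E:0)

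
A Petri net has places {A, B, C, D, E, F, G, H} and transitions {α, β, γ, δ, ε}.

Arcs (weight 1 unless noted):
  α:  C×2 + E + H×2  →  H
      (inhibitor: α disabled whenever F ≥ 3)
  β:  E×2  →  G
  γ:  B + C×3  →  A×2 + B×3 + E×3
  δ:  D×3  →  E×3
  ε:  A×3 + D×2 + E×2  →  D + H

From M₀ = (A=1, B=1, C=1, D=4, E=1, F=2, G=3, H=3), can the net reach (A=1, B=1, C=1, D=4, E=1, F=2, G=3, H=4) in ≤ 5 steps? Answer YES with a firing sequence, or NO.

NO — not reachable within 5 firings

depth 0: 1 marking
depth 1: 2 markings reached so far
depth 2: 3 markings reached so far
depth 3: 4 markings reached so far
depth 4: 4 markings reached so far
(frontier empty at depth 4; search complete)
target is not among the 4 markings reachable within 5 steps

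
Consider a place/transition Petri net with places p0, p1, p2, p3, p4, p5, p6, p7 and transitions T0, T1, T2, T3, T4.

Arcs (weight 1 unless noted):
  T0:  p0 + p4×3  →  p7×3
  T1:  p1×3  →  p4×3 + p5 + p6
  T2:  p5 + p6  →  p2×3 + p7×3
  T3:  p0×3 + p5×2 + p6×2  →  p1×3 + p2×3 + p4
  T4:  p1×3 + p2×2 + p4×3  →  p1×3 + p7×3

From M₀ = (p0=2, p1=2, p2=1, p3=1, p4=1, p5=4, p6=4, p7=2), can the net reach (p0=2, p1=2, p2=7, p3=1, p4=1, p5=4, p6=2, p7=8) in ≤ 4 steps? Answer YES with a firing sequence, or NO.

depth 0: 1 marking
depth 1: 2 markings reached so far
depth 2: 3 markings reached so far
depth 3: 4 markings reached so far
depth 4: 5 markings reached so far
target is not among the 5 markings reachable within 4 steps

NO — not reachable within 4 firings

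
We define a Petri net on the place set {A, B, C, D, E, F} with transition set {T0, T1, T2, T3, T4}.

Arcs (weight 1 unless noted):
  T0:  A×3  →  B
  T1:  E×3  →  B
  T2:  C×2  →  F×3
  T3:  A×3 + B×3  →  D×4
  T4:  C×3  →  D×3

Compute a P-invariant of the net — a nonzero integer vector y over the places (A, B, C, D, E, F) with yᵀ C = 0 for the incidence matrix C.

Incidence matrix C (rows=places, cols=transitions):
       T0   T1   T2   T3   T4
    A  -3    0    0   -3    0
    B   1    1    0   -3    0
    C   0    0   -2    0   -3
    D   0    0    0    4    3
    E   0   -3    0    0    0
    F   0    0    3    0    0

Candidate y = [1, 3, 3, 3, 1, 2]; check y·C column-wise:
  col T0: 1·-3 + 3·1 + 3·0 + 3·0 + 1·0 + 2·0 = 0
  col T1: 1·0 + 3·1 + 3·0 + 3·0 + 1·-3 + 2·0 = 0
  col T2: 1·0 + 3·0 + 3·-2 + 3·0 + 1·0 + 2·3 = 0
  col T3: 1·-3 + 3·-3 + 3·0 + 3·4 + 1·0 + 2·0 = 0
  col T4: 1·0 + 3·0 + 3·-3 + 3·3 + 1·0 + 2·0 = 0

y = (A:1, B:3, C:3, D:3, E:1, F:2)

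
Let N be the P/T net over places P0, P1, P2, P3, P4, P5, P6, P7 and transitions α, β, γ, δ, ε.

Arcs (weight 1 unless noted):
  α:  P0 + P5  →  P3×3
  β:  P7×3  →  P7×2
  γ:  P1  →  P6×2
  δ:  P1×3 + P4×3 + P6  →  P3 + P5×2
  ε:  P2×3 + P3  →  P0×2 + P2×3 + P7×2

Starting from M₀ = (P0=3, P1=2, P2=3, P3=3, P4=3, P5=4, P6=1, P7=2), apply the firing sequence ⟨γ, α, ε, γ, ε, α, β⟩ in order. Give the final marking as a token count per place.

step 1: fire γ:  (P0=3, P1=2, P2=3, P3=3, P4=3, P5=4, P6=1, P7=2) → (P0=3, P1=1, P2=3, P3=3, P4=3, P5=4, P6=3, P7=2)
step 2: fire α:  (P0=3, P1=1, P2=3, P3=3, P4=3, P5=4, P6=3, P7=2) → (P0=2, P1=1, P2=3, P3=6, P4=3, P5=3, P6=3, P7=2)
step 3: fire ε:  (P0=2, P1=1, P2=3, P3=6, P4=3, P5=3, P6=3, P7=2) → (P0=4, P1=1, P2=3, P3=5, P4=3, P5=3, P6=3, P7=4)
step 4: fire γ:  (P0=4, P1=1, P2=3, P3=5, P4=3, P5=3, P6=3, P7=4) → (P0=4, P1=0, P2=3, P3=5, P4=3, P5=3, P6=5, P7=4)
step 5: fire ε:  (P0=4, P1=0, P2=3, P3=5, P4=3, P5=3, P6=5, P7=4) → (P0=6, P1=0, P2=3, P3=4, P4=3, P5=3, P6=5, P7=6)
step 6: fire α:  (P0=6, P1=0, P2=3, P3=4, P4=3, P5=3, P6=5, P7=6) → (P0=5, P1=0, P2=3, P3=7, P4=3, P5=2, P6=5, P7=6)
step 7: fire β:  (P0=5, P1=0, P2=3, P3=7, P4=3, P5=2, P6=5, P7=6) → (P0=5, P1=0, P2=3, P3=7, P4=3, P5=2, P6=5, P7=5)

(P0=5, P1=0, P2=3, P3=7, P4=3, P5=2, P6=5, P7=5)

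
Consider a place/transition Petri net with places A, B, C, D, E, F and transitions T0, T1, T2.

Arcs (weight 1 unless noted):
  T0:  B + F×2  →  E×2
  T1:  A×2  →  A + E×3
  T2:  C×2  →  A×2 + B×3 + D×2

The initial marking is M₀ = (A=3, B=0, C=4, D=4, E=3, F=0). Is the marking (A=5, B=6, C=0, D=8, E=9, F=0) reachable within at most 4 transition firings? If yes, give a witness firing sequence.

YES — reachable via ⟨T1, T1, T2, T2⟩ (4 firings)

step 1: fire T1:  (A=3, B=0, C=4, D=4, E=3, F=0) → (A=2, B=0, C=4, D=4, E=6, F=0)
step 2: fire T1:  (A=2, B=0, C=4, D=4, E=6, F=0) → (A=1, B=0, C=4, D=4, E=9, F=0)
step 3: fire T2:  (A=1, B=0, C=4, D=4, E=9, F=0) → (A=3, B=3, C=2, D=6, E=9, F=0)
step 4: fire T2:  (A=3, B=3, C=2, D=6, E=9, F=0) → (A=5, B=6, C=0, D=8, E=9, F=0)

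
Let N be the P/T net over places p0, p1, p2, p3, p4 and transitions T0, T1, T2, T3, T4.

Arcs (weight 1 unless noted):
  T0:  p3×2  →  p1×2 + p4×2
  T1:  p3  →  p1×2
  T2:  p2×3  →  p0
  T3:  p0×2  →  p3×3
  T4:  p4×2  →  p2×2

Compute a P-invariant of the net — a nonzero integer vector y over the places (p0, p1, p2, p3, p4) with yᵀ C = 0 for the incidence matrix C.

y = (p0:3, p1:1, p2:1, p3:2, p4:1)

Incidence matrix C (rows=places, cols=transitions):
       T0   T1   T2   T3   T4
   p0   0    0    1   -2    0
   p1   2    2    0    0    0
   p2   0    0   -3    0    2
   p3  -2   -1    0    3    0
   p4   2    0    0    0   -2

Candidate y = [3, 1, 1, 2, 1]; check y·C column-wise:
  col T0: 3·0 + 1·2 + 1·0 + 2·-2 + 1·2 = 0
  col T1: 3·0 + 1·2 + 1·0 + 2·-1 + 1·0 = 0
  col T2: 3·1 + 1·0 + 1·-3 + 2·0 + 1·0 = 0
  col T3: 3·-2 + 1·0 + 1·0 + 2·3 + 1·0 = 0
  col T4: 3·0 + 1·0 + 1·2 + 2·0 + 1·-2 = 0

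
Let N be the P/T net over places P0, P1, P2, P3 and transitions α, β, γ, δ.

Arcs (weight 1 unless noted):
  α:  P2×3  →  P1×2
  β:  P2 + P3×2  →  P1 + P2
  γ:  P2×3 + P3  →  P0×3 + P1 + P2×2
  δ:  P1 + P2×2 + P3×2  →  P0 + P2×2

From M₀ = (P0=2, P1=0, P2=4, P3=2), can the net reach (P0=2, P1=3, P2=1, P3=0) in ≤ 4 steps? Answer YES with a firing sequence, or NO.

YES — reachable via ⟨α, β⟩ (2 firings)

step 1: fire α:  (P0=2, P1=0, P2=4, P3=2) → (P0=2, P1=2, P2=1, P3=2)
step 2: fire β:  (P0=2, P1=2, P2=1, P3=2) → (P0=2, P1=3, P2=1, P3=0)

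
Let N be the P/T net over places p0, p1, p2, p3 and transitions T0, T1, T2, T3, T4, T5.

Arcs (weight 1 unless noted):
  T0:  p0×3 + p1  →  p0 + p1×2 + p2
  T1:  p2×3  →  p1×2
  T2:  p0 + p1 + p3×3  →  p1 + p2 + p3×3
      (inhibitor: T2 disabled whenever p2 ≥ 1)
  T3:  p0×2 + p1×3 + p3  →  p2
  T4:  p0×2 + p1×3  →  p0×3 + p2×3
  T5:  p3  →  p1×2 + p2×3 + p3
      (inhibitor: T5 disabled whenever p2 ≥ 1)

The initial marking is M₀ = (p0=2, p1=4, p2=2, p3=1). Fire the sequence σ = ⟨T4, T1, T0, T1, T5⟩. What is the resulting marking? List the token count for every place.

step 1: fire T4:  (p0=2, p1=4, p2=2, p3=1) → (p0=3, p1=1, p2=5, p3=1)
step 2: fire T1:  (p0=3, p1=1, p2=5, p3=1) → (p0=3, p1=3, p2=2, p3=1)
step 3: fire T0:  (p0=3, p1=3, p2=2, p3=1) → (p0=1, p1=4, p2=3, p3=1)
step 4: fire T1:  (p0=1, p1=4, p2=3, p3=1) → (p0=1, p1=6, p2=0, p3=1)
step 5: fire T5:  (p0=1, p1=6, p2=0, p3=1) → (p0=1, p1=8, p2=3, p3=1)

(p0=1, p1=8, p2=3, p3=1)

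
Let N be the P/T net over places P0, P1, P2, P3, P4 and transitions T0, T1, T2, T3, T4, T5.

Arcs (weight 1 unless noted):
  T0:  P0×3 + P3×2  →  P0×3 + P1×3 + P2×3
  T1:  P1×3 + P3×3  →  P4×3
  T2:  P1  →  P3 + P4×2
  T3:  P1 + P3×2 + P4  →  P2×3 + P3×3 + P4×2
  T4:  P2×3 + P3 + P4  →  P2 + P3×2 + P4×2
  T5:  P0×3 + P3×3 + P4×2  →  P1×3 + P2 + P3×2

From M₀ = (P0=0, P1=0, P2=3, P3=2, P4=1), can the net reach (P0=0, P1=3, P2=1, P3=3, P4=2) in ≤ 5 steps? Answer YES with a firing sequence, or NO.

NO — not reachable within 5 firings

depth 0: 1 marking
depth 1: 2 markings reached so far
depth 2: 2 markings reached so far
(frontier empty at depth 2; search complete)
target is not among the 2 markings reachable within 5 steps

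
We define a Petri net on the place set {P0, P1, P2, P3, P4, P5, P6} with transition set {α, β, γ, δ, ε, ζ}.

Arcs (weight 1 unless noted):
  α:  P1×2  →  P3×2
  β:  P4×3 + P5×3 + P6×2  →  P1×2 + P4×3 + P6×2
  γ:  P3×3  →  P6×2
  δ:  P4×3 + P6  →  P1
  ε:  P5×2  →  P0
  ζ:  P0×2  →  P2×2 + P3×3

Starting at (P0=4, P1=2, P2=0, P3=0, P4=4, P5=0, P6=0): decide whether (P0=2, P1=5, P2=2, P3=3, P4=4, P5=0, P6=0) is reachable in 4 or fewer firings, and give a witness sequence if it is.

NO — not reachable within 4 firings

depth 0: 1 marking
depth 1: 3 markings reached so far
depth 2: 6 markings reached so far
depth 3: 10 markings reached so far
depth 4: 14 markings reached so far
target is not among the 14 markings reachable within 4 steps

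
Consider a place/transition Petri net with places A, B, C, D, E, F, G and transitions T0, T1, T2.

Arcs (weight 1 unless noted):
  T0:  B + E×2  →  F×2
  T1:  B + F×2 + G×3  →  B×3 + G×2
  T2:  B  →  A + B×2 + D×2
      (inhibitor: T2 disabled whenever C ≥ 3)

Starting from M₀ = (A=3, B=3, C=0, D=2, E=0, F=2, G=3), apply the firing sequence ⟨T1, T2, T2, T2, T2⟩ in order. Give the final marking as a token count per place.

(A=7, B=9, C=0, D=10, E=0, F=0, G=2)

step 1: fire T1:  (A=3, B=3, C=0, D=2, E=0, F=2, G=3) → (A=3, B=5, C=0, D=2, E=0, F=0, G=2)
step 2: fire T2:  (A=3, B=5, C=0, D=2, E=0, F=0, G=2) → (A=4, B=6, C=0, D=4, E=0, F=0, G=2)
step 3: fire T2:  (A=4, B=6, C=0, D=4, E=0, F=0, G=2) → (A=5, B=7, C=0, D=6, E=0, F=0, G=2)
step 4: fire T2:  (A=5, B=7, C=0, D=6, E=0, F=0, G=2) → (A=6, B=8, C=0, D=8, E=0, F=0, G=2)
step 5: fire T2:  (A=6, B=8, C=0, D=8, E=0, F=0, G=2) → (A=7, B=9, C=0, D=10, E=0, F=0, G=2)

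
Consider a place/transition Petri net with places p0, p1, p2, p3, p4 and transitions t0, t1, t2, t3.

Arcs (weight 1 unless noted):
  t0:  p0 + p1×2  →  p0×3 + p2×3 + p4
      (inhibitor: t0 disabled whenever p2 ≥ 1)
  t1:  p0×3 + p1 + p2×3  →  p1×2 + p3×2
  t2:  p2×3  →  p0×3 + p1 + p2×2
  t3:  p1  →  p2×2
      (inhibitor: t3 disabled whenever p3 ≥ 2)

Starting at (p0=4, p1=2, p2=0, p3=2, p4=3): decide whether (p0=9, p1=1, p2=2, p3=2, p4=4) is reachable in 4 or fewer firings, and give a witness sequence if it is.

YES — reachable via ⟨t0, t2⟩ (2 firings)

step 1: fire t0:  (p0=4, p1=2, p2=0, p3=2, p4=3) → (p0=6, p1=0, p2=3, p3=2, p4=4)
step 2: fire t2:  (p0=6, p1=0, p2=3, p3=2, p4=4) → (p0=9, p1=1, p2=2, p3=2, p4=4)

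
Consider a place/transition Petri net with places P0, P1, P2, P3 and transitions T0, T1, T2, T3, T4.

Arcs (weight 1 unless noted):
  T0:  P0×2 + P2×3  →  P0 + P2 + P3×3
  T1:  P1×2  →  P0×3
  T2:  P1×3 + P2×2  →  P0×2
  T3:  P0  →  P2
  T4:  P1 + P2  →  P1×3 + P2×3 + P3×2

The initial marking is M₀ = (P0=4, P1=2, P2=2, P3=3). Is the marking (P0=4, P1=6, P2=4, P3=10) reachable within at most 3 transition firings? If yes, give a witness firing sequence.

NO — not reachable within 3 firings

depth 0: 1 marking
depth 1: 4 markings reached so far
depth 2: 12 markings reached so far
depth 3: 28 markings reached so far
target is not among the 28 markings reachable within 3 steps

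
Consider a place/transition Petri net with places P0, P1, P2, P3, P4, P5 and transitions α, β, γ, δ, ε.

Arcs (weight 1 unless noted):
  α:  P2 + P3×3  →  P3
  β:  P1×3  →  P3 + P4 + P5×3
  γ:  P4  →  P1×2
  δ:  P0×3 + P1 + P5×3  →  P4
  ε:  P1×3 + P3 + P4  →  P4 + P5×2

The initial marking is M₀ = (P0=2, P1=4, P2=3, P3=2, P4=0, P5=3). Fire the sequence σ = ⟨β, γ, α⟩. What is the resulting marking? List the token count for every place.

step 1: fire β:  (P0=2, P1=4, P2=3, P3=2, P4=0, P5=3) → (P0=2, P1=1, P2=3, P3=3, P4=1, P5=6)
step 2: fire γ:  (P0=2, P1=1, P2=3, P3=3, P4=1, P5=6) → (P0=2, P1=3, P2=3, P3=3, P4=0, P5=6)
step 3: fire α:  (P0=2, P1=3, P2=3, P3=3, P4=0, P5=6) → (P0=2, P1=3, P2=2, P3=1, P4=0, P5=6)

(P0=2, P1=3, P2=2, P3=1, P4=0, P5=6)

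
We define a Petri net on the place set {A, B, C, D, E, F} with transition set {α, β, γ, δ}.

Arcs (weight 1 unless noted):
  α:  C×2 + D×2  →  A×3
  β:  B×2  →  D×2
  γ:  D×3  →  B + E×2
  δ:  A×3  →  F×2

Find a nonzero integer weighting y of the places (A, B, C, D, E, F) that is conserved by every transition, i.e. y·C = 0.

Incidence matrix C (rows=places, cols=transitions):
        α    β    γ    δ
    A   3    0    0   -3
    B   0   -2    1    0
    C  -2    0    0    0
    D  -2    2   -3    0
    E   0    0    2    0
    F   0    0    0    2

Candidate y = [0, 1, -1, 1, 1, 0]; check y·C column-wise:
  col α: 0·3 + 1·0 + -1·-2 + 1·-2 + 1·0 = 0
  col β: 1·-2 + -1·0 + 1·2 + 1·0 = 0
  col γ: 1·1 + -1·0 + 1·-3 + 1·2 = 0
  col δ: 0·-3 + 1·0 + -1·0 + 1·0 + 1·0 + 0·2 = 0

y = (A:0, B:1, C:-1, D:1, E:1, F:0)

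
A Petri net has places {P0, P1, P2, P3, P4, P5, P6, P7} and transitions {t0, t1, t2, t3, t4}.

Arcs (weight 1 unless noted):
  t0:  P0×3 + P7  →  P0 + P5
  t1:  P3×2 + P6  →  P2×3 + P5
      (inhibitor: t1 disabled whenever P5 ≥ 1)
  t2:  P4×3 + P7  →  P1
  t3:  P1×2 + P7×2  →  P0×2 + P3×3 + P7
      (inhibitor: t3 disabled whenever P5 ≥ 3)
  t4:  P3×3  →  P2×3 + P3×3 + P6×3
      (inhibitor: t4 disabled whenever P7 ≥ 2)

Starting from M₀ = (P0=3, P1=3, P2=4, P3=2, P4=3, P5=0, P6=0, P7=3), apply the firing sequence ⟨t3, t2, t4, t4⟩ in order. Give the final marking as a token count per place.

(P0=5, P1=2, P2=10, P3=5, P4=0, P5=0, P6=6, P7=1)

step 1: fire t3:  (P0=3, P1=3, P2=4, P3=2, P4=3, P5=0, P6=0, P7=3) → (P0=5, P1=1, P2=4, P3=5, P4=3, P5=0, P6=0, P7=2)
step 2: fire t2:  (P0=5, P1=1, P2=4, P3=5, P4=3, P5=0, P6=0, P7=2) → (P0=5, P1=2, P2=4, P3=5, P4=0, P5=0, P6=0, P7=1)
step 3: fire t4:  (P0=5, P1=2, P2=4, P3=5, P4=0, P5=0, P6=0, P7=1) → (P0=5, P1=2, P2=7, P3=5, P4=0, P5=0, P6=3, P7=1)
step 4: fire t4:  (P0=5, P1=2, P2=7, P3=5, P4=0, P5=0, P6=3, P7=1) → (P0=5, P1=2, P2=10, P3=5, P4=0, P5=0, P6=6, P7=1)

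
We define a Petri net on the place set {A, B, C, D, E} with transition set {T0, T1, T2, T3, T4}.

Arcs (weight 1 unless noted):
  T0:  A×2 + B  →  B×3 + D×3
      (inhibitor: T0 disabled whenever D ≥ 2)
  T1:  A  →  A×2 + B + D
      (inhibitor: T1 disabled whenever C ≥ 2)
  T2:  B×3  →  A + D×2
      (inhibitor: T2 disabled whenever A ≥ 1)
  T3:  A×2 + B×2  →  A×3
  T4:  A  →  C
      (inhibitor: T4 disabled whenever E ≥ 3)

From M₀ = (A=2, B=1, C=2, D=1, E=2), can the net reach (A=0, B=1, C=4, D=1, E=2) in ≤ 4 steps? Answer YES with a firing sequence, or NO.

YES — reachable via ⟨T4, T4⟩ (2 firings)

step 1: fire T4:  (A=2, B=1, C=2, D=1, E=2) → (A=1, B=1, C=3, D=1, E=2)
step 2: fire T4:  (A=1, B=1, C=3, D=1, E=2) → (A=0, B=1, C=4, D=1, E=2)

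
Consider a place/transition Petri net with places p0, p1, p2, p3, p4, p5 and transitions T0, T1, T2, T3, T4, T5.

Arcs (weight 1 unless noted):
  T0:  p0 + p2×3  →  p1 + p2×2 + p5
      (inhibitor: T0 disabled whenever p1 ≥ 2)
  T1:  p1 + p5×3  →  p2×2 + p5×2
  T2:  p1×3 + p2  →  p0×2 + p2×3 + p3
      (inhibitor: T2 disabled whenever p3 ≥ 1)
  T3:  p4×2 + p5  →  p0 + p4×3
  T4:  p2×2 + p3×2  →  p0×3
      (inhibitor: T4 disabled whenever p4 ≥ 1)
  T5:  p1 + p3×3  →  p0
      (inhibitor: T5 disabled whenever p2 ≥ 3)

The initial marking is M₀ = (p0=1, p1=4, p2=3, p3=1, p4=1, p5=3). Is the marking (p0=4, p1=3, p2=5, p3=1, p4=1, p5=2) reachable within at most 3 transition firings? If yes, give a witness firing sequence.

NO — not reachable within 3 firings

depth 0: 1 marking
depth 1: 2 markings reached so far
depth 2: 2 markings reached so far
(frontier empty at depth 2; search complete)
target is not among the 2 markings reachable within 3 steps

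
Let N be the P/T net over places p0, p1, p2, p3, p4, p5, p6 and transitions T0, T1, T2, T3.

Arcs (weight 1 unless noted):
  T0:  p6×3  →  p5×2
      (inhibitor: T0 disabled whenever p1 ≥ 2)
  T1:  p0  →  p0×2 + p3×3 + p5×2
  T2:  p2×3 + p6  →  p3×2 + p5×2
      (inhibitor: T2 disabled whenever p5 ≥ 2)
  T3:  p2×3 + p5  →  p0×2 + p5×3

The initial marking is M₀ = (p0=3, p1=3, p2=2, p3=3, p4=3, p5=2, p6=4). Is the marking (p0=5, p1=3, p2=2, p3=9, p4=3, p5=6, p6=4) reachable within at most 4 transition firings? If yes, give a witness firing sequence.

YES — reachable via ⟨T1, T1⟩ (2 firings)

step 1: fire T1:  (p0=3, p1=3, p2=2, p3=3, p4=3, p5=2, p6=4) → (p0=4, p1=3, p2=2, p3=6, p4=3, p5=4, p6=4)
step 2: fire T1:  (p0=4, p1=3, p2=2, p3=6, p4=3, p5=4, p6=4) → (p0=5, p1=3, p2=2, p3=9, p4=3, p5=6, p6=4)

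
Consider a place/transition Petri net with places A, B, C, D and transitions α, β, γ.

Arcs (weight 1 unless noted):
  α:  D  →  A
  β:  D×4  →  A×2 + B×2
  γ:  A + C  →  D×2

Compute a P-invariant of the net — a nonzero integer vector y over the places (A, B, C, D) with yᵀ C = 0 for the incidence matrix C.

Incidence matrix C (rows=places, cols=transitions):
        α    β    γ
    A   1    2   -1
    B   0    2    0
    C   0    0   -1
    D  -1   -4    2

Candidate y = [1, 1, 1, 1]; check y·C column-wise:
  col α: 1·1 + 1·0 + 1·0 + 1·-1 = 0
  col β: 1·2 + 1·2 + 1·0 + 1·-4 = 0
  col γ: 1·-1 + 1·0 + 1·-1 + 1·2 = 0

y = (A:1, B:1, C:1, D:1)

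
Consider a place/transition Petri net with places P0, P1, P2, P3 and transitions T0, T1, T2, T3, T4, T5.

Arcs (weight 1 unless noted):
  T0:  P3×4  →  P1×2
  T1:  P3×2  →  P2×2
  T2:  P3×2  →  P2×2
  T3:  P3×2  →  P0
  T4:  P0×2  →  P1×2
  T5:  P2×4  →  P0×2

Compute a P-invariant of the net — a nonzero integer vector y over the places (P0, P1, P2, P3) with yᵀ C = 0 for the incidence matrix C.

y = (P0:2, P1:2, P2:1, P3:1)

Incidence matrix C (rows=places, cols=transitions):
       T0   T1   T2   T3   T4   T5
   P0   0    0    0    1   -2    2
   P1   2    0    0    0    2    0
   P2   0    2    2    0    0   -4
   P3  -4   -2   -2   -2    0    0

Candidate y = [2, 2, 1, 1]; check y·C column-wise:
  col T0: 2·0 + 2·2 + 1·0 + 1·-4 = 0
  col T1: 2·0 + 2·0 + 1·2 + 1·-2 = 0
  col T2: 2·0 + 2·0 + 1·2 + 1·-2 = 0
  col T3: 2·1 + 2·0 + 1·0 + 1·-2 = 0
  col T4: 2·-2 + 2·2 + 1·0 + 1·0 = 0
  col T5: 2·2 + 2·0 + 1·-4 + 1·0 = 0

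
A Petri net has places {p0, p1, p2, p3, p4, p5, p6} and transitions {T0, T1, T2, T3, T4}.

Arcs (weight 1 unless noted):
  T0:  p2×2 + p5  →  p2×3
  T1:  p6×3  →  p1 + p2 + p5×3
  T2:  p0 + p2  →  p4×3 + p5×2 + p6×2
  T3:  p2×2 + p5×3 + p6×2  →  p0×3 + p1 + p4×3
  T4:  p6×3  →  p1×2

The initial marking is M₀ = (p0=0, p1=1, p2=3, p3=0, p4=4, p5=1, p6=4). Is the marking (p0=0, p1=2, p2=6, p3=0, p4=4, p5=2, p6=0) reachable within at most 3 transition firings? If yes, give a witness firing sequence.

depth 0: 1 marking
depth 1: 4 markings reached so far
depth 2: 6 markings reached so far
depth 3: 7 markings reached so far
target is not among the 7 markings reachable within 3 steps

NO — not reachable within 3 firings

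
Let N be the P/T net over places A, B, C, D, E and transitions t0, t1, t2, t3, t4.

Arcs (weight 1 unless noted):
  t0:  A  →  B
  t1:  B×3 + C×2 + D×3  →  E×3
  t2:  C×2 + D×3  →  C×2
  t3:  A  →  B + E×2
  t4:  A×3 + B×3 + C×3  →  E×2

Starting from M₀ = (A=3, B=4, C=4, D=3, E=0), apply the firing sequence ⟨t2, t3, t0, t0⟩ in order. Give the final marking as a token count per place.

step 1: fire t2:  (A=3, B=4, C=4, D=3, E=0) → (A=3, B=4, C=4, D=0, E=0)
step 2: fire t3:  (A=3, B=4, C=4, D=0, E=0) → (A=2, B=5, C=4, D=0, E=2)
step 3: fire t0:  (A=2, B=5, C=4, D=0, E=2) → (A=1, B=6, C=4, D=0, E=2)
step 4: fire t0:  (A=1, B=6, C=4, D=0, E=2) → (A=0, B=7, C=4, D=0, E=2)

(A=0, B=7, C=4, D=0, E=2)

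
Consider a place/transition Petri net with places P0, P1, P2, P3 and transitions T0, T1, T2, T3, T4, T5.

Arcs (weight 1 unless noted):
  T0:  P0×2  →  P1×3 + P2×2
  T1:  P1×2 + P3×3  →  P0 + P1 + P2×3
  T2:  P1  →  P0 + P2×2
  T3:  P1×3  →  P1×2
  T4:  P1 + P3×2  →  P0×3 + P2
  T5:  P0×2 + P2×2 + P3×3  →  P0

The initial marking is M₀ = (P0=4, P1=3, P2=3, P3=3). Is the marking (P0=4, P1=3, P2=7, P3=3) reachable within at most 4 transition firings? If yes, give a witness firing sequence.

NO — not reachable within 4 firings

depth 0: 1 marking
depth 1: 7 markings reached so far
depth 2: 21 markings reached so far
depth 3: 42 markings reached so far
depth 4: 66 markings reached so far
target is not among the 66 markings reachable within 4 steps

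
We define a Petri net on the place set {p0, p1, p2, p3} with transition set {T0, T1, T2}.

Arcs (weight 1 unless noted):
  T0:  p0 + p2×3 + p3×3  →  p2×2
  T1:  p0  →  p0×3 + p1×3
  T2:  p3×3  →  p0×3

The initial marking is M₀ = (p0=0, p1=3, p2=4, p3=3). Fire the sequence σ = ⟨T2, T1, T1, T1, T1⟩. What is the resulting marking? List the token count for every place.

(p0=11, p1=15, p2=4, p3=0)

step 1: fire T2:  (p0=0, p1=3, p2=4, p3=3) → (p0=3, p1=3, p2=4, p3=0)
step 2: fire T1:  (p0=3, p1=3, p2=4, p3=0) → (p0=5, p1=6, p2=4, p3=0)
step 3: fire T1:  (p0=5, p1=6, p2=4, p3=0) → (p0=7, p1=9, p2=4, p3=0)
step 4: fire T1:  (p0=7, p1=9, p2=4, p3=0) → (p0=9, p1=12, p2=4, p3=0)
step 5: fire T1:  (p0=9, p1=12, p2=4, p3=0) → (p0=11, p1=15, p2=4, p3=0)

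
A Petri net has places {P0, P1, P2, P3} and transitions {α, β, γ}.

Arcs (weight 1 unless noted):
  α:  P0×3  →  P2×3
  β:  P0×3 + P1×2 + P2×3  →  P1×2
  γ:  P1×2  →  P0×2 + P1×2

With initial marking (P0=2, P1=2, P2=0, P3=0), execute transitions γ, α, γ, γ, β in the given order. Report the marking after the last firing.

(P0=2, P1=2, P2=0, P3=0)

step 1: fire γ:  (P0=2, P1=2, P2=0, P3=0) → (P0=4, P1=2, P2=0, P3=0)
step 2: fire α:  (P0=4, P1=2, P2=0, P3=0) → (P0=1, P1=2, P2=3, P3=0)
step 3: fire γ:  (P0=1, P1=2, P2=3, P3=0) → (P0=3, P1=2, P2=3, P3=0)
step 4: fire γ:  (P0=3, P1=2, P2=3, P3=0) → (P0=5, P1=2, P2=3, P3=0)
step 5: fire β:  (P0=5, P1=2, P2=3, P3=0) → (P0=2, P1=2, P2=0, P3=0)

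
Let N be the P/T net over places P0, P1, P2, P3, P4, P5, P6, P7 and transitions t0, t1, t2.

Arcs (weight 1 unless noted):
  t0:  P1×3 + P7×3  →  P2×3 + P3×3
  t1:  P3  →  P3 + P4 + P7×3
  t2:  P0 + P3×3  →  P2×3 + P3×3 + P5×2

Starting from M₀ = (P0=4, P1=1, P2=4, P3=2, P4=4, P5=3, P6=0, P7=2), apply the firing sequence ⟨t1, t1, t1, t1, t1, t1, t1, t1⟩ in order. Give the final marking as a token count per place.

(P0=4, P1=1, P2=4, P3=2, P4=12, P5=3, P6=0, P7=26)

step 1: fire t1:  (P0=4, P1=1, P2=4, P3=2, P4=4, P5=3, P6=0, P7=2) → (P0=4, P1=1, P2=4, P3=2, P4=5, P5=3, P6=0, P7=5)
step 2: fire t1:  (P0=4, P1=1, P2=4, P3=2, P4=5, P5=3, P6=0, P7=5) → (P0=4, P1=1, P2=4, P3=2, P4=6, P5=3, P6=0, P7=8)
step 3: fire t1:  (P0=4, P1=1, P2=4, P3=2, P4=6, P5=3, P6=0, P7=8) → (P0=4, P1=1, P2=4, P3=2, P4=7, P5=3, P6=0, P7=11)
step 4: fire t1:  (P0=4, P1=1, P2=4, P3=2, P4=7, P5=3, P6=0, P7=11) → (P0=4, P1=1, P2=4, P3=2, P4=8, P5=3, P6=0, P7=14)
step 5: fire t1:  (P0=4, P1=1, P2=4, P3=2, P4=8, P5=3, P6=0, P7=14) → (P0=4, P1=1, P2=4, P3=2, P4=9, P5=3, P6=0, P7=17)
step 6: fire t1:  (P0=4, P1=1, P2=4, P3=2, P4=9, P5=3, P6=0, P7=17) → (P0=4, P1=1, P2=4, P3=2, P4=10, P5=3, P6=0, P7=20)
step 7: fire t1:  (P0=4, P1=1, P2=4, P3=2, P4=10, P5=3, P6=0, P7=20) → (P0=4, P1=1, P2=4, P3=2, P4=11, P5=3, P6=0, P7=23)
step 8: fire t1:  (P0=4, P1=1, P2=4, P3=2, P4=11, P5=3, P6=0, P7=23) → (P0=4, P1=1, P2=4, P3=2, P4=12, P5=3, P6=0, P7=26)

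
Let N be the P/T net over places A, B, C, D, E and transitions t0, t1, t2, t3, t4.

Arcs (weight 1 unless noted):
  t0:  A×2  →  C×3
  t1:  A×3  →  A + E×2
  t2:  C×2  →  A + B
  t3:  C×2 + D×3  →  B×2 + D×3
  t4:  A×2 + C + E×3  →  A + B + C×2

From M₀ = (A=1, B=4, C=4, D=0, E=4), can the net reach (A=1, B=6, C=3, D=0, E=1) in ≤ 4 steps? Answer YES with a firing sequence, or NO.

YES — reachable via ⟨t2, t4⟩ (2 firings)

step 1: fire t2:  (A=1, B=4, C=4, D=0, E=4) → (A=2, B=5, C=2, D=0, E=4)
step 2: fire t4:  (A=2, B=5, C=2, D=0, E=4) → (A=1, B=6, C=3, D=0, E=1)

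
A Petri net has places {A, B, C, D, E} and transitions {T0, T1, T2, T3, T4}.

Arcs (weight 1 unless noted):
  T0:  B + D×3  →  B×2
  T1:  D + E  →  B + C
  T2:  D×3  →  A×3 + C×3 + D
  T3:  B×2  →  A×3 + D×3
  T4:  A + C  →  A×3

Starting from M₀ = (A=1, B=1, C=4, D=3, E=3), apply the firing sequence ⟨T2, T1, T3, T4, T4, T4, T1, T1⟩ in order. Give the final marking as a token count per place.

step 1: fire T2:  (A=1, B=1, C=4, D=3, E=3) → (A=4, B=1, C=7, D=1, E=3)
step 2: fire T1:  (A=4, B=1, C=7, D=1, E=3) → (A=4, B=2, C=8, D=0, E=2)
step 3: fire T3:  (A=4, B=2, C=8, D=0, E=2) → (A=7, B=0, C=8, D=3, E=2)
step 4: fire T4:  (A=7, B=0, C=8, D=3, E=2) → (A=9, B=0, C=7, D=3, E=2)
step 5: fire T4:  (A=9, B=0, C=7, D=3, E=2) → (A=11, B=0, C=6, D=3, E=2)
step 6: fire T4:  (A=11, B=0, C=6, D=3, E=2) → (A=13, B=0, C=5, D=3, E=2)
step 7: fire T1:  (A=13, B=0, C=5, D=3, E=2) → (A=13, B=1, C=6, D=2, E=1)
step 8: fire T1:  (A=13, B=1, C=6, D=2, E=1) → (A=13, B=2, C=7, D=1, E=0)

(A=13, B=2, C=7, D=1, E=0)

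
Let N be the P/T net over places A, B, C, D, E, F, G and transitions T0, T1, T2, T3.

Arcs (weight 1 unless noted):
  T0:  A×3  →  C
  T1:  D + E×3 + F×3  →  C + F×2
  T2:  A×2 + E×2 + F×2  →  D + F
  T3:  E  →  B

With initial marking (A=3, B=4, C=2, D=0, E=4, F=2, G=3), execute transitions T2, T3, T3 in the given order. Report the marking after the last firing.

(A=1, B=6, C=2, D=1, E=0, F=1, G=3)

step 1: fire T2:  (A=3, B=4, C=2, D=0, E=4, F=2, G=3) → (A=1, B=4, C=2, D=1, E=2, F=1, G=3)
step 2: fire T3:  (A=1, B=4, C=2, D=1, E=2, F=1, G=3) → (A=1, B=5, C=2, D=1, E=1, F=1, G=3)
step 3: fire T3:  (A=1, B=5, C=2, D=1, E=1, F=1, G=3) → (A=1, B=6, C=2, D=1, E=0, F=1, G=3)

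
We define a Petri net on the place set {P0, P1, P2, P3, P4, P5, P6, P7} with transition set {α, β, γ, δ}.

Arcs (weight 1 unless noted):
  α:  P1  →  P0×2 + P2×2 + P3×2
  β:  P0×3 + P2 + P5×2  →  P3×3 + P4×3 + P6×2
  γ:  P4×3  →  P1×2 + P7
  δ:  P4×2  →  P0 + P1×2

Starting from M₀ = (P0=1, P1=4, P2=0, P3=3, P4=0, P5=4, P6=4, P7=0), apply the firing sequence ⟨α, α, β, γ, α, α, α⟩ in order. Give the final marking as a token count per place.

(P0=8, P1=1, P2=9, P3=16, P4=0, P5=2, P6=6, P7=1)

step 1: fire α:  (P0=1, P1=4, P2=0, P3=3, P4=0, P5=4, P6=4, P7=0) → (P0=3, P1=3, P2=2, P3=5, P4=0, P5=4, P6=4, P7=0)
step 2: fire α:  (P0=3, P1=3, P2=2, P3=5, P4=0, P5=4, P6=4, P7=0) → (P0=5, P1=2, P2=4, P3=7, P4=0, P5=4, P6=4, P7=0)
step 3: fire β:  (P0=5, P1=2, P2=4, P3=7, P4=0, P5=4, P6=4, P7=0) → (P0=2, P1=2, P2=3, P3=10, P4=3, P5=2, P6=6, P7=0)
step 4: fire γ:  (P0=2, P1=2, P2=3, P3=10, P4=3, P5=2, P6=6, P7=0) → (P0=2, P1=4, P2=3, P3=10, P4=0, P5=2, P6=6, P7=1)
step 5: fire α:  (P0=2, P1=4, P2=3, P3=10, P4=0, P5=2, P6=6, P7=1) → (P0=4, P1=3, P2=5, P3=12, P4=0, P5=2, P6=6, P7=1)
step 6: fire α:  (P0=4, P1=3, P2=5, P3=12, P4=0, P5=2, P6=6, P7=1) → (P0=6, P1=2, P2=7, P3=14, P4=0, P5=2, P6=6, P7=1)
step 7: fire α:  (P0=6, P1=2, P2=7, P3=14, P4=0, P5=2, P6=6, P7=1) → (P0=8, P1=1, P2=9, P3=16, P4=0, P5=2, P6=6, P7=1)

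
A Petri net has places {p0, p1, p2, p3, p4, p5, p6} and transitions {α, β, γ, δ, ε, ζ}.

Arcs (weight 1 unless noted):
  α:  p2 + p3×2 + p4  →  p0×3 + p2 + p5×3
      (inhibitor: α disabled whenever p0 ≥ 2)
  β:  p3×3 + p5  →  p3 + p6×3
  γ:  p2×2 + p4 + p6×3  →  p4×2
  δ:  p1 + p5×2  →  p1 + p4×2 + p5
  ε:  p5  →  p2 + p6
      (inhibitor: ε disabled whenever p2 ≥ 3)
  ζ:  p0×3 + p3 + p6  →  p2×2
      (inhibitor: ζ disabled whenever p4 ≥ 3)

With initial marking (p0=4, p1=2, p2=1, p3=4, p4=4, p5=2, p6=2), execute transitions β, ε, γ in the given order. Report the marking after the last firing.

step 1: fire β:  (p0=4, p1=2, p2=1, p3=4, p4=4, p5=2, p6=2) → (p0=4, p1=2, p2=1, p3=2, p4=4, p5=1, p6=5)
step 2: fire ε:  (p0=4, p1=2, p2=1, p3=2, p4=4, p5=1, p6=5) → (p0=4, p1=2, p2=2, p3=2, p4=4, p5=0, p6=6)
step 3: fire γ:  (p0=4, p1=2, p2=2, p3=2, p4=4, p5=0, p6=6) → (p0=4, p1=2, p2=0, p3=2, p4=5, p5=0, p6=3)

(p0=4, p1=2, p2=0, p3=2, p4=5, p5=0, p6=3)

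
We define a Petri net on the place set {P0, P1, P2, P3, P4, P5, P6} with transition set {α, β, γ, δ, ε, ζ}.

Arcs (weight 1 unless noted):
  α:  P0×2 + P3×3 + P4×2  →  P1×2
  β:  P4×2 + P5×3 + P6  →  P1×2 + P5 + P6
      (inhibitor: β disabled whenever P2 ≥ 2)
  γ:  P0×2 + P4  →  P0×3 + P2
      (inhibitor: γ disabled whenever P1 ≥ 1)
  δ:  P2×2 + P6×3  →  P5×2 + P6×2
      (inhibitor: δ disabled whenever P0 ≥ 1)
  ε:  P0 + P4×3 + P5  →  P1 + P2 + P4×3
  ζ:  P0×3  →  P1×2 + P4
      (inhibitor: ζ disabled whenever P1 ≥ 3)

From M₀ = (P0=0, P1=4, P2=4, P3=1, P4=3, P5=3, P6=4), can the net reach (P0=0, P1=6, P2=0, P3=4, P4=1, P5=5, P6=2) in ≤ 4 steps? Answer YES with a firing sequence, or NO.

NO — not reachable within 4 firings

depth 0: 1 marking
depth 1: 2 markings reached so far
depth 2: 3 markings reached so far
depth 3: 4 markings reached so far
depth 4: 4 markings reached so far
(frontier empty at depth 4; search complete)
target is not among the 4 markings reachable within 4 steps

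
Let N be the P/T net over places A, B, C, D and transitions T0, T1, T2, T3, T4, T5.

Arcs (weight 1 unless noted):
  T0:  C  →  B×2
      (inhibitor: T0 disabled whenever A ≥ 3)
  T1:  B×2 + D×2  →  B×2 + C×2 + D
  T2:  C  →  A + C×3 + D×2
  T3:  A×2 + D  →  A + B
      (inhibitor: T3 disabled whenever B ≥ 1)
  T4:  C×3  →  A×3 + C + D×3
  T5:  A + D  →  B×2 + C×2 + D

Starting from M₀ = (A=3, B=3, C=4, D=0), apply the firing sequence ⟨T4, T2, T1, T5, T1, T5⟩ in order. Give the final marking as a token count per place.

step 1: fire T4:  (A=3, B=3, C=4, D=0) → (A=6, B=3, C=2, D=3)
step 2: fire T2:  (A=6, B=3, C=2, D=3) → (A=7, B=3, C=4, D=5)
step 3: fire T1:  (A=7, B=3, C=4, D=5) → (A=7, B=3, C=6, D=4)
step 4: fire T5:  (A=7, B=3, C=6, D=4) → (A=6, B=5, C=8, D=4)
step 5: fire T1:  (A=6, B=5, C=8, D=4) → (A=6, B=5, C=10, D=3)
step 6: fire T5:  (A=6, B=5, C=10, D=3) → (A=5, B=7, C=12, D=3)

(A=5, B=7, C=12, D=3)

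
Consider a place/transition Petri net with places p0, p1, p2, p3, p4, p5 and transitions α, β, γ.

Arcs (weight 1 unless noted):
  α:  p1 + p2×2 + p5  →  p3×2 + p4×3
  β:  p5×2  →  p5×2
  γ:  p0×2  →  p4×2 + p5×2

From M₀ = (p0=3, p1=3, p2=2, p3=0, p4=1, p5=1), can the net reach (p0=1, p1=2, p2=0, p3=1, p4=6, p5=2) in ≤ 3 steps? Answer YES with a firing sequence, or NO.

depth 0: 1 marking
depth 1: 3 markings reached so far
depth 2: 4 markings reached so far
depth 3: 4 markings reached so far
(frontier empty at depth 3; search complete)
target is not among the 4 markings reachable within 3 steps

NO — not reachable within 3 firings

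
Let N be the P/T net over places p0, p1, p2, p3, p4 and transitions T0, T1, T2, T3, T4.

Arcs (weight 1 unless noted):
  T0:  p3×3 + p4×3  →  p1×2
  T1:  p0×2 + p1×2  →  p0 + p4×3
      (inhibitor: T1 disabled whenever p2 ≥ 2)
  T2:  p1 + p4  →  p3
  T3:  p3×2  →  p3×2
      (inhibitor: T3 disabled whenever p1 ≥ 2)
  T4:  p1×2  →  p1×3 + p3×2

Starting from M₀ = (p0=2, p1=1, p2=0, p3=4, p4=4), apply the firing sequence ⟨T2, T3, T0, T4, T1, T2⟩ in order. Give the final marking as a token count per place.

(p0=1, p1=0, p2=0, p3=5, p4=2)

step 1: fire T2:  (p0=2, p1=1, p2=0, p3=4, p4=4) → (p0=2, p1=0, p2=0, p3=5, p4=3)
step 2: fire T3:  (p0=2, p1=0, p2=0, p3=5, p4=3) → (p0=2, p1=0, p2=0, p3=5, p4=3)
step 3: fire T0:  (p0=2, p1=0, p2=0, p3=5, p4=3) → (p0=2, p1=2, p2=0, p3=2, p4=0)
step 4: fire T4:  (p0=2, p1=2, p2=0, p3=2, p4=0) → (p0=2, p1=3, p2=0, p3=4, p4=0)
step 5: fire T1:  (p0=2, p1=3, p2=0, p3=4, p4=0) → (p0=1, p1=1, p2=0, p3=4, p4=3)
step 6: fire T2:  (p0=1, p1=1, p2=0, p3=4, p4=3) → (p0=1, p1=0, p2=0, p3=5, p4=2)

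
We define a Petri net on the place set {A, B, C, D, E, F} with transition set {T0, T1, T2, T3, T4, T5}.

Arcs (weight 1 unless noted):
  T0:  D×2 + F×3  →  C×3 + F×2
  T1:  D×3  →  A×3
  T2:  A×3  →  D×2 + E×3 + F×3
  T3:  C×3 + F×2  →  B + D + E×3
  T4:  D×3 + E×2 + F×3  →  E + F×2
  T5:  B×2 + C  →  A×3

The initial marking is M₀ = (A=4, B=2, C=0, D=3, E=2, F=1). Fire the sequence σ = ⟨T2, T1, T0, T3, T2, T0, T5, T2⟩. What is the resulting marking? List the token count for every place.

step 1: fire T2:  (A=4, B=2, C=0, D=3, E=2, F=1) → (A=1, B=2, C=0, D=5, E=5, F=4)
step 2: fire T1:  (A=1, B=2, C=0, D=5, E=5, F=4) → (A=4, B=2, C=0, D=2, E=5, F=4)
step 3: fire T0:  (A=4, B=2, C=0, D=2, E=5, F=4) → (A=4, B=2, C=3, D=0, E=5, F=3)
step 4: fire T3:  (A=4, B=2, C=3, D=0, E=5, F=3) → (A=4, B=3, C=0, D=1, E=8, F=1)
step 5: fire T2:  (A=4, B=3, C=0, D=1, E=8, F=1) → (A=1, B=3, C=0, D=3, E=11, F=4)
step 6: fire T0:  (A=1, B=3, C=0, D=3, E=11, F=4) → (A=1, B=3, C=3, D=1, E=11, F=3)
step 7: fire T5:  (A=1, B=3, C=3, D=1, E=11, F=3) → (A=4, B=1, C=2, D=1, E=11, F=3)
step 8: fire T2:  (A=4, B=1, C=2, D=1, E=11, F=3) → (A=1, B=1, C=2, D=3, E=14, F=6)

(A=1, B=1, C=2, D=3, E=14, F=6)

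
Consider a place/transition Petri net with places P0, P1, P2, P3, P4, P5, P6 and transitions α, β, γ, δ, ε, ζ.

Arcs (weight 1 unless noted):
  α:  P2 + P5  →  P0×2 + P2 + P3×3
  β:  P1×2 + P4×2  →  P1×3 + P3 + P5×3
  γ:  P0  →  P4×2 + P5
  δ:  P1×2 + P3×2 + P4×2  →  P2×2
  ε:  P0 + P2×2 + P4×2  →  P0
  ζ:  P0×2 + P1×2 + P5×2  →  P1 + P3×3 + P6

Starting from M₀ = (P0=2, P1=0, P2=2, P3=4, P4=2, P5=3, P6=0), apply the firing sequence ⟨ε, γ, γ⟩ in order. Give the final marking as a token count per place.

step 1: fire ε:  (P0=2, P1=0, P2=2, P3=4, P4=2, P5=3, P6=0) → (P0=2, P1=0, P2=0, P3=4, P4=0, P5=3, P6=0)
step 2: fire γ:  (P0=2, P1=0, P2=0, P3=4, P4=0, P5=3, P6=0) → (P0=1, P1=0, P2=0, P3=4, P4=2, P5=4, P6=0)
step 3: fire γ:  (P0=1, P1=0, P2=0, P3=4, P4=2, P5=4, P6=0) → (P0=0, P1=0, P2=0, P3=4, P4=4, P5=5, P6=0)

(P0=0, P1=0, P2=0, P3=4, P4=4, P5=5, P6=0)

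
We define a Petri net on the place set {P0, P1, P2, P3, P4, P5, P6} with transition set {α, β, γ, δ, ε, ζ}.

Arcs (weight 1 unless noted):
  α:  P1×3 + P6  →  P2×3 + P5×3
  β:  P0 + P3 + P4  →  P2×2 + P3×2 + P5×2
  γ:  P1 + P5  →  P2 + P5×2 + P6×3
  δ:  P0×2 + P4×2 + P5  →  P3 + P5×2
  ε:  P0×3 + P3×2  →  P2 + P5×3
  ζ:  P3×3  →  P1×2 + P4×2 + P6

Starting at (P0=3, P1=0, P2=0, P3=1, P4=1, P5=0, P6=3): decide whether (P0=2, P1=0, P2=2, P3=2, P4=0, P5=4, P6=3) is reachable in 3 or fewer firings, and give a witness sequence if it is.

depth 0: 1 marking
depth 1: 2 markings reached so far
depth 2: 2 markings reached so far
(frontier empty at depth 2; search complete)
target is not among the 2 markings reachable within 3 steps

NO — not reachable within 3 firings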